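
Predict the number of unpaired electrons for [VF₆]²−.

1

Each fluoride is −1; balancing the −2 overall charge requires V(IV).
Group 5 minus oxidation state 4 gives a d¹ configuration.
In an octahedral field the d¹ configuration is t₂g¹e_g⁰ (only one arrangement possible), giving 1 unpaired electron.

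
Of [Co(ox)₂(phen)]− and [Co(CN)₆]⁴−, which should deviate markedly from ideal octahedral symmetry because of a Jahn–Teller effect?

[Co(CN)₆]⁴−

[Co(ox)₂(phen)]−: Summing ligand charges against the −1 overall charge gives an oxidation state of +3 for cobalt. Group 9 minus oxidation state 3 gives a d⁶ configuration. Co(III) has an exceptionally large octahedral splitting and is low-spin with essentially every ligand except fluoride. The d⁶ configuration leaves the e_g set evenly filled (or empty) — no strong Jahn–Teller driving force.
[Co(CN)₆]⁴−: Summing ligand charges against the −4 overall charge gives an oxidation state of +2 for cobalt. Group 9 minus oxidation state 2 gives a d⁷ configuration. Cyanide is a strong-field ligand (high in the spectrochemical series) for a first-row metal, so the complex is low-spin. The t₂g⁶e_g¹ (low-spin) configuration has an unevenly filled e_g set; the Jahn–Teller theorem predicts a tetragonal distortion (typically axial elongation) to lift the degeneracy.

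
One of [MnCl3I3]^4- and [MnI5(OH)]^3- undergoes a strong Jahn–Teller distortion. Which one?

[MnI5(OH)]^3-

[MnCl3I3]^4-: Each chloride is −1; each iodide is −1; balancing the −4 overall charge requires Mn(II). Group 7 minus oxidation state 2 gives a d⁵ configuration. Chloride and iodide are weak-field ligands for a first-row metal, so the complex is high-spin. The d⁵ configuration leaves the e_g set evenly filled (or empty) — no strong Jahn–Teller driving force.
[MnI5(OH)]^3-: Each iodide is −1; each hydroxide is −1; balancing the −3 overall charge requires Mn(III). Mn sits in group 7, so the d-electron count is 7 − 3 = 4. Hydroxide and iodide are weak-field ligands for a first-row metal, so the complex is high-spin. The t₂g³e_g¹ (high-spin) configuration has an unevenly filled e_g set; the Jahn–Teller theorem predicts a tetragonal distortion (typically axial elongation) to lift the degeneracy.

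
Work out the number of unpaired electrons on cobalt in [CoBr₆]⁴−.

Ligand charges: each bromide is −1. With an overall charge of −4 the cobalt centre must be in the +2 oxidation state.
Cobalt is a group-9 element; Co(II) is therefore d⁷.
The spin state decides the count: Bromide is a weak-field ligand for a first-row metal, so the complex is high-spin.
An octahedral high-spin d⁷ ion is t₂g⁵e_g², giving 3 unpaired electrons.

3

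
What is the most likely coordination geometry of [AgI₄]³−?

tetrahedral

Ligand charges: each iodide is −1. With an overall charge of −3 the silver centre must be in the +1 oxidation state.
Group 11 minus oxidation state 1 gives a d¹⁰ configuration.
Coordination number: 4.
A d¹⁰ ion has no crystal-field stabilisation preference between square planar and tetrahedral, so four ligands adopt the sterically favoured tetrahedral geometry.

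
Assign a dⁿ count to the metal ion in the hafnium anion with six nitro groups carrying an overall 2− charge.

d⁰

Summing ligand charges against the −2 overall charge gives an oxidation state of +4 for hafnium.
Hafnium is a group-4 element; Hf(IV) is therefore d⁰.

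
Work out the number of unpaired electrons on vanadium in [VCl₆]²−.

1

Ligand charges: each chloride is −1. With an overall charge of −2 the vanadium centre must be in the +4 oxidation state.
V sits in group 5, so the d-electron count is 5 − 4 = 1.
In an octahedral field the d¹ configuration is t₂g¹e_g⁰ (only one arrangement possible), giving 1 unpaired electron.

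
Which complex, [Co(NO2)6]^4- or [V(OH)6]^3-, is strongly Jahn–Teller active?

[Co(NO2)6]^4-

[Co(NO2)6]^4-: Summing ligand charges against the −4 overall charge gives an oxidation state of +2 for cobalt. Cobalt is a group-9 element; Co(II) is therefore d⁷. Nitro (N-bound nitrite) is a strong-field ligand (high in the spectrochemical series) for a first-row metal, so the complex is low-spin. The t₂g⁶e_g¹ (low-spin) configuration has an unevenly filled e_g set; the Jahn–Teller theorem predicts a tetragonal distortion (typically axial elongation) to lift the degeneracy.
[V(OH)6]^3-: Summing ligand charges against the −3 overall charge gives an oxidation state of +3 for vanadium. V sits in group 5, so the d-electron count is 5 − 3 = 2. The d² configuration leaves the e_g set evenly filled (or empty) — no strong Jahn–Teller driving force.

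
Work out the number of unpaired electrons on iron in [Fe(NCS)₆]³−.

5

Summing ligand charges against the −3 overall charge gives an oxidation state of +3 for iron.
Iron is a group-8 element; Fe(III) is therefore d⁵.
The spin state decides the count: Isothiocyanate is a weak-field ligand for a first-row metal, so the complex is high-spin.
An octahedral high-spin d⁵ ion is t₂g³e_g², giving 5 unpaired electrons.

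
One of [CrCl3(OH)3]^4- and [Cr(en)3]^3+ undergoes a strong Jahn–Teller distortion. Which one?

[CrCl3(OH)3]^4-: Ligand charges: each chloride is −1; each hydroxide is −1. With an overall charge of −4 the chromium centre must be in the +2 oxidation state. Cr sits in group 6, so the d-electron count is 6 − 2 = 4. Chloride and hydroxide are weak-field ligands for a first-row metal, so the complex is high-spin. The t₂g³e_g¹ (high-spin) configuration has an unevenly filled e_g set; the Jahn–Teller theorem predicts a tetragonal distortion (typically axial elongation) to lift the degeneracy.
[Cr(en)3]^3+: Ethylenediamine is neutral; balancing the +3 overall charge requires Cr(III). Chromium is a group-6 element; Cr(III) is therefore d³. The d³ configuration leaves the e_g set evenly filled (or empty) — no strong Jahn–Teller driving force.

[CrCl3(OH)3]^4-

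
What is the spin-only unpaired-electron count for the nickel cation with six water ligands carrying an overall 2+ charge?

Ligand charges: water is neutral. With an overall charge of +2 the nickel centre must be in the +2 oxidation state.
Nickel is a group-10 element; Ni(II) is therefore d⁸.
In an octahedral field the d⁸ configuration is t₂g⁶e_g² (only one arrangement possible), giving 2 unpaired electrons.

2 unpaired electrons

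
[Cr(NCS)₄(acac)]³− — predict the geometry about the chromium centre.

Each isothiocyanate is −1; each acetylacetonate is −1; balancing the −3 overall charge requires Cr(II).
Chromium is a group-6 element; Cr(II) is therefore d⁴.
Counting donor atoms: 4×isothiocyanate (monodentate) → 4 donors; 1×acetylacetonate (bidentate) → 2 donors. Coordination number = 6.
Six donors around a single metal centre give an octahedral coordination sphere.

octahedral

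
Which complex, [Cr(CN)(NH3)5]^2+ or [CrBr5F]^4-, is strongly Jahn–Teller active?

[CrBr5F]^4-

[Cr(CN)(NH3)5]^2+: Each cyanide is −1; ammonia is neutral; balancing the +2 overall charge requires Cr(III). Chromium is a group-6 element; Cr(III) is therefore d³. The d³ configuration leaves the e_g set evenly filled (or empty) — no strong Jahn–Teller driving force.
[CrBr5F]^4-: Ligand charges: each bromide is −1; each fluoride is −1. With an overall charge of −4 the chromium centre must be in the +2 oxidation state. Cr sits in group 6, so the d-electron count is 6 − 2 = 4. Bromide and fluoride are weak-field ligands for a first-row metal, so the complex is high-spin. The t₂g³e_g¹ (high-spin) configuration has an unevenly filled e_g set; the Jahn–Teller theorem predicts a tetragonal distortion (typically axial elongation) to lift the degeneracy.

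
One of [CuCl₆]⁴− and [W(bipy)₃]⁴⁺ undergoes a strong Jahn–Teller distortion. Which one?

[CuCl₆]⁴−

[CuCl₆]⁴−: Ligand charges: each chloride is −1. With an overall charge of −4 the copper centre must be in the +2 oxidation state. Cu sits in group 11, so the d-electron count is 11 − 2 = 9. The t₂g⁶e_g³ configuration has an unevenly filled e_g set; the Jahn–Teller theorem predicts a tetragonal distortion (typically axial elongation) to lift the degeneracy.
[W(bipy)₃]⁴⁺: Ligand charges: 2,2′-bipyridine is neutral. With an overall charge of +4 the tungsten centre must be in the +4 oxidation state. Group 6 minus oxidation state 4 gives a d² configuration. The d² configuration leaves the e_g set evenly filled (or empty) — no strong Jahn–Teller driving force.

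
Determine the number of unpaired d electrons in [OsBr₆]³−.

1 unpaired electron

Summing ligand charges against the −3 overall charge gives an oxidation state of +3 for osmium.
Os sits in group 8, so the d-electron count is 8 − 3 = 5.
The spin state decides the count: a 5d ion has a large Δₒ and is invariably low-spin.
An octahedral low-spin d⁵ ion is t₂g⁵e_g⁰, giving 1 unpaired electron.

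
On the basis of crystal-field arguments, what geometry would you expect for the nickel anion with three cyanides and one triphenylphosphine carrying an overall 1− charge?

square planar

Ligand charges: each cyanide is −1; triphenylphosphine is neutral. With an overall charge of −1 the nickel centre must be in the +2 oxidation state.
Group 10 minus oxidation state 2 gives a d⁸ configuration.
Coordination number: 4.
Cyanide and triphenylphosphine are strong-field ligands (high in the spectrochemical series).
A 3d d⁸ ion with strong-field ligands gains enough CFSE to favour square planar over tetrahedral.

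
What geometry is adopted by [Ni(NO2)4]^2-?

Ligand charges: each nitro (N-bound nitrite) is −1. With an overall charge of −2 the nickel centre must be in the +2 oxidation state.
Nickel is a group-10 element; Ni(II) is therefore d⁸.
Coordination number: 4.
Nitro (N-bound nitrite) is a strong-field ligand (high in the spectrochemical series).
A 3d d⁸ ion with strong-field ligands gains enough CFSE to favour square planar over tetrahedral.

square planar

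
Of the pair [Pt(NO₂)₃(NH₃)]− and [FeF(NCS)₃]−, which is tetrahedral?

[FeF(NCS)₃]−

For [Pt(NO₂)₃(NH₃)]−: Summing ligand charges against the −1 overall charge gives an oxidation state of +2 for platinum. Platinum is a group-10 element; Pt(II) is therefore d⁸. A 5d d⁸ ion has a large crystal-field splitting; square planar leaves the high-energy d_{x²−y²} orbital empty and maximises CFSE. → square planar.
For [FeF(NCS)₃]−: Ligand charges: each fluoride is −1; each isothiocyanate is −1. With an overall charge of −1 the iron centre must be in the +3 oxidation state. Iron is a group-8 element; Fe(III) is therefore d⁵. A high-spin d⁵ ion has zero CFSE in either geometry, so four ligands adopt the sterically favoured tetrahedral geometry. → tetrahedral.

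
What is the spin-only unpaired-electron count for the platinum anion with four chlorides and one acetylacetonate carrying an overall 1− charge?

Ligand charges: each chloride is −1; each acetylacetonate is −1. With an overall charge of −1 the platinum centre must be in the +4 oxidation state.
Platinum is a group-10 element; Pt(IV) is therefore d⁶.
Counting donor atoms: 4×chloride (monodentate) → 4 donors; 1×acetylacetonate (bidentate) → 2 donors. Coordination number = 6.
The spin state decides the count: a 5d ion has a large Δₒ and is invariably low-spin.
An octahedral low-spin d⁶ ion is t₂g⁶e_g⁰, giving 0 unpaired electrons.

0 unpaired electrons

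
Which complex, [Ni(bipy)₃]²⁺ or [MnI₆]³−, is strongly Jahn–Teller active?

[Ni(bipy)₃]²⁺: 2,2′-bipyridine is neutral; balancing the +2 overall charge requires Ni(II). Nickel is a group-10 element; Ni(II) is therefore d⁸. The d⁸ configuration leaves the e_g set evenly filled (or empty) — no strong Jahn–Teller driving force.
[MnI₆]³−: Summing ligand charges against the −3 overall charge gives an oxidation state of +3 for manganese. Manganese is a group-7 element; Mn(III) is therefore d⁴. Iodide is a weak-field ligand for a first-row metal, so the complex is high-spin. The t₂g³e_g¹ (high-spin) configuration has an unevenly filled e_g set; the Jahn–Teller theorem predicts a tetragonal distortion (typically axial elongation) to lift the degeneracy.

[MnI₆]³−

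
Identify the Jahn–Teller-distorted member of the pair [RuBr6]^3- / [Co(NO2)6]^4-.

[RuBr6]^3-: Each bromide is −1; balancing the −3 overall charge requires Ru(III). Ru sits in group 8, so the d-electron count is 8 − 3 = 5. A 4d ion has a large Δₒ and is invariably low-spin. The d⁵ configuration leaves the e_g set evenly filled (or empty) — no strong Jahn–Teller driving force.
[Co(NO2)6]^4-: Ligand charges: each nitro (N-bound nitrite) is −1. With an overall charge of −4 the cobalt centre must be in the +2 oxidation state. Cobalt is a group-9 element; Co(II) is therefore d⁷. Nitro (N-bound nitrite) is a strong-field ligand (high in the spectrochemical series) for a first-row metal, so the complex is low-spin. The t₂g⁶e_g¹ (low-spin) configuration has an unevenly filled e_g set; the Jahn–Teller theorem predicts a tetragonal distortion (typically axial elongation) to lift the degeneracy.

[Co(NO2)6]^4-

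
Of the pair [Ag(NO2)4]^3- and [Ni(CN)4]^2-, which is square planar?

[Ni(CN)4]^2-

For [Ag(NO2)4]^3-: Each nitro (N-bound nitrite) is −1; balancing the −3 overall charge requires Ag(I). Group 11 minus oxidation state 1 gives a d¹⁰ configuration. A d¹⁰ ion has no crystal-field stabilisation preference between square planar and tetrahedral, so four ligands adopt the sterically favoured tetrahedral geometry. → tetrahedral.
For [Ni(CN)4]^2-: Each cyanide is −1; balancing the −2 overall charge requires Ni(II). Ni sits in group 10, so the d-electron count is 10 − 2 = 8. Cyanide is a strong-field ligand (high in the spectrochemical series). A 3d d⁸ ion with strong-field ligands gains enough CFSE to favour square planar over tetrahedral. → square planar.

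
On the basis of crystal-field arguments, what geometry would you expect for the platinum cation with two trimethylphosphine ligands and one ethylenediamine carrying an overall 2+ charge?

Ligand charges: trimethylphosphine is neutral; ethylenediamine is neutral. With an overall charge of +2 the platinum centre must be in the +2 oxidation state.
Group 10 minus oxidation state 2 gives a d⁸ configuration.
Counting donor atoms: 2×trimethylphosphine (monodentate) → 2 donors; 1×ethylenediamine (bidentate) → 2 donors. Coordination number = 4.
A 5d d⁸ ion has a large crystal-field splitting; square planar leaves the high-energy d_{x²−y²} orbital empty and maximises CFSE.

square planar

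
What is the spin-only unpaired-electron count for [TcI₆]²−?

Summing ligand charges against the −2 overall charge gives an oxidation state of +4 for technetium.
Technetium is a group-7 element; Tc(IV) is therefore d³.
In an octahedral field the d³ configuration is t₂g³e_g⁰ (only one arrangement possible), giving 3 unpaired electrons.

3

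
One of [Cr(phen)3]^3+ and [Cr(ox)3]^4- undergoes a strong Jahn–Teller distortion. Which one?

[Cr(ox)3]^4-

[Cr(phen)3]^3+: Summing ligand charges against the +3 overall charge gives an oxidation state of +3 for chromium. Cr sits in group 6, so the d-electron count is 6 − 3 = 3. The d³ configuration leaves the e_g set evenly filled (or empty) — no strong Jahn–Teller driving force.
[Cr(ox)3]^4-: Summing ligand charges against the −4 overall charge gives an oxidation state of +2 for chromium. Cr sits in group 6, so the d-electron count is 6 − 2 = 4. Oxalate is a weak-field ligand for a first-row metal, so the complex is high-spin. The t₂g³e_g¹ (high-spin) configuration has an unevenly filled e_g set; the Jahn–Teller theorem predicts a tetragonal distortion (typically axial elongation) to lift the degeneracy.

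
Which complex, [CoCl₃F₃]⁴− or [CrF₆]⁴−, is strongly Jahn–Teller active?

[CrF₆]⁴−

[CoCl₃F₃]⁴−: Each chloride is −1; each fluoride is −1; balancing the −4 overall charge requires Co(II). Cobalt is a group-9 element; Co(II) is therefore d⁷. Chloride and fluoride are weak-field ligands for a first-row metal, so the complex is high-spin. The d⁷ configuration leaves the e_g set evenly filled (or empty) — no strong Jahn–Teller driving force.
[CrF₆]⁴−: Each fluoride is −1; balancing the −4 overall charge requires Cr(II). Group 6 minus oxidation state 2 gives a d⁴ configuration. Fluoride is a weak-field ligand for a first-row metal, so the complex is high-spin. The t₂g³e_g¹ (high-spin) configuration has an unevenly filled e_g set; the Jahn–Teller theorem predicts a tetragonal distortion (typically axial elongation) to lift the degeneracy.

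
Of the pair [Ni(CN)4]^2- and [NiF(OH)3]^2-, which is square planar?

[Ni(CN)4]^2-

For [Ni(CN)4]^2-: Each cyanide is −1; balancing the −2 overall charge requires Ni(II). Ni sits in group 10, so the d-electron count is 10 − 2 = 8. Cyanide is a strong-field ligand (high in the spectrochemical series). A 3d d⁸ ion with strong-field ligands gains enough CFSE to favour square planar over tetrahedral. → square planar.
For [NiF(OH)3]^2-: Summing ligand charges against the −2 overall charge gives an oxidation state of +2 for nickel. Nickel is a group-10 element; Ni(II) is therefore d⁸. Fluoride and hydroxide are weak-field ligands. With weak-field ligands the CFSE gain from square planar is small, so a 3d d⁸ ion takes the sterically preferred tetrahedral geometry. → tetrahedral.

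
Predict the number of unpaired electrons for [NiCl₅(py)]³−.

2 unpaired electrons

Ligand charges: each chloride is −1; pyridine is neutral. With an overall charge of −3 the nickel centre must be in the +2 oxidation state.
Group 10 minus oxidation state 2 gives a d⁸ configuration.
In an octahedral field the d⁸ configuration is t₂g⁶e_g² (only one arrangement possible), giving 2 unpaired electrons.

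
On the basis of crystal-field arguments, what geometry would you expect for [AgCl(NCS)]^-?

Each chloride is −1; each isothiocyanate is −1; balancing the −1 overall charge requires Ag(I).
Ag sits in group 11, so the d-electron count is 11 − 1 = 10.
With 2 monodentate ligands the coordination number is 2.
A d¹⁰ ion with only two ligands adopts a linear arrangement (sp hybridisation; no CFSE preference).

linear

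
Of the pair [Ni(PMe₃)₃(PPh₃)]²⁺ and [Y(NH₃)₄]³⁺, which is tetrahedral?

[Y(NH₃)₄]³⁺

For [Ni(PMe₃)₃(PPh₃)]²⁺: Trimethylphosphine is neutral; triphenylphosphine is neutral; balancing the +2 overall charge requires Ni(II). Nickel is a group-10 element; Ni(II) is therefore d⁸. Trimethylphosphine and triphenylphosphine are strong-field ligands (high in the spectrochemical series). A 3d d⁸ ion with strong-field ligands gains enough CFSE to favour square planar over tetrahedral. → square planar.
For [Y(NH₃)₄]³⁺: Ammonia is neutral; balancing the +3 overall charge requires Y(III). Group 3 minus oxidation state 3 gives a d⁰ configuration. A d⁰ ion has no crystal-field stabilisation preference between square planar and tetrahedral, so four ligands adopt the sterically favoured tetrahedral geometry. → tetrahedral.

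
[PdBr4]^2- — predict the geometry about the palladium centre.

Summing ligand charges against the −2 overall charge gives an oxidation state of +2 for palladium.
Palladium is a group-10 element; Pd(II) is therefore d⁸.
Coordination number: 4.
A 4d d⁸ ion has a large crystal-field splitting; square planar leaves the high-energy d_{x²−y²} orbital empty and maximises CFSE.

square planar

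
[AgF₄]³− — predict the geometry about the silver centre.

tetrahedral

Each fluoride is −1; balancing the −3 overall charge requires Ag(I).
Ag sits in group 11, so the d-electron count is 11 − 1 = 10.
Coordination number: 4.
A d¹⁰ ion has no crystal-field stabilisation preference between square planar and tetrahedral, so four ligands adopt the sterically favoured tetrahedral geometry.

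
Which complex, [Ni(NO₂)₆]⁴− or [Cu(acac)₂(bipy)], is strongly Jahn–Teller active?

[Ni(NO₂)₆]⁴−: Ligand charges: each nitro (N-bound nitrite) is −1. With an overall charge of −4 the nickel centre must be in the +2 oxidation state. Ni sits in group 10, so the d-electron count is 10 − 2 = 8. The d⁸ configuration leaves the e_g set evenly filled (or empty) — no strong Jahn–Teller driving force.
[Cu(acac)₂(bipy)]: Ligand charges: each acetylacetonate is −1; 2,2′-bipyridine is neutral. With an overall charge of 0 the copper centre must be in the +2 oxidation state. Group 11 minus oxidation state 2 gives a d⁹ configuration. The t₂g⁶e_g³ configuration has an unevenly filled e_g set; the Jahn–Teller theorem predicts a tetragonal distortion (typically axial elongation) to lift the degeneracy.

[Cu(acac)₂(bipy)]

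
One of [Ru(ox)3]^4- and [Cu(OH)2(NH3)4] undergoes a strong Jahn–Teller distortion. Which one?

[Cu(OH)2(NH3)4]

[Ru(ox)3]^4-: Summing ligand charges against the −4 overall charge gives an oxidation state of +2 for ruthenium. Ru sits in group 8, so the d-electron count is 8 − 2 = 6. A 4d ion has a large Δₒ and is invariably low-spin. The d⁶ configuration leaves the e_g set evenly filled (or empty) — no strong Jahn–Teller driving force.
[Cu(OH)2(NH3)4]: Ligand charges: each hydroxide is −1; ammonia is neutral. With an overall charge of 0 the copper centre must be in the +2 oxidation state. Group 11 minus oxidation state 2 gives a d⁹ configuration. The t₂g⁶e_g³ configuration has an unevenly filled e_g set; the Jahn–Teller theorem predicts a tetragonal distortion (typically axial elongation) to lift the degeneracy.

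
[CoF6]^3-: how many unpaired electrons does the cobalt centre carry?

Summing ligand charges against the −3 overall charge gives an oxidation state of +3 for cobalt.
Cobalt is a group-9 element; Co(III) is therefore d⁶.
The spin state decides the count: fluoride is the one ligand weak enough to leave Co(III) high-spin — [CoF₆]³⁻ is the classic exception.
An octahedral high-spin d⁶ ion is t₂g⁴e_g², giving 4 unpaired electrons.

4 unpaired electrons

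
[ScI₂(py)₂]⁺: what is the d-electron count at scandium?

Summing ligand charges against the +1 overall charge gives an oxidation state of +3 for scandium.
Scandium is a group-3 element; Sc(III) is therefore d⁰.

d⁰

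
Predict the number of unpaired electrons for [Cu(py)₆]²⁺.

1

Ligand charges: pyridine is neutral. With an overall charge of +2 the copper centre must be in the +2 oxidation state.
Copper is a group-11 element; Cu(II) is therefore d⁹.
In an octahedral field the d⁹ configuration is t₂g⁶e_g³ (only one arrangement possible), giving 1 unpaired electron.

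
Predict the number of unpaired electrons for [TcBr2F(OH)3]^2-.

Ligand charges: each bromide is −1; each fluoride is −1; each hydroxide is −1. With an overall charge of −2 the technetium centre must be in the +4 oxidation state.
Group 7 minus oxidation state 4 gives a d³ configuration.
In an octahedral field the d³ configuration is t₂g³e_g⁰ (only one arrangement possible), giving 3 unpaired electrons.

3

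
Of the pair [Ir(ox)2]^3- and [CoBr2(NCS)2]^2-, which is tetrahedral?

[CoBr2(NCS)2]^2-

For [Ir(ox)2]^3-: Ligand charges: each oxalate is −2. With an overall charge of −3 the iridium centre must be in the +1 oxidation state. Group 9 minus oxidation state 1 gives a d⁸ configuration. A 5d d⁸ ion has a large crystal-field splitting; square planar leaves the high-energy d_{x²−y²} orbital empty and maximises CFSE. → square planar.
For [CoBr2(NCS)2]^2-: Each bromide is −1; each isothiocyanate is −1; balancing the −2 overall charge requires Co(II). Cobalt is a group-9 element; Co(II) is therefore d⁷. For a high-spin 3d d⁷ ion with weak-field ligands the small Δₜ gives little square-planar CFSE advantage, so four ligands adopt the sterically favoured tetrahedral geometry. → tetrahedral.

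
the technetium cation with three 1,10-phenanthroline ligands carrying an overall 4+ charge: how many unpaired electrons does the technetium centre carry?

3 unpaired electrons

Summing ligand charges against the +4 overall charge gives an oxidation state of +4 for technetium.
Tc sits in group 7, so the d-electron count is 7 − 4 = 3.
Counting donor atoms: 3×1,10-phenanthroline (bidentate) → 6 donors. Coordination number = 6.
In an octahedral field the d³ configuration is t₂g³e_g⁰ (only one arrangement possible), giving 3 unpaired electrons.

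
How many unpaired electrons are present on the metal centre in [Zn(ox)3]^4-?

0

Each oxalate is −2; balancing the −4 overall charge requires Zn(II).
Zinc is a group-12 element; Zn(II) is therefore d¹⁰.
Counting donor atoms: 3×oxalate (bidentate) → 6 donors. Coordination number = 6.
In an octahedral field the d¹⁰ configuration is t₂g⁶e_g⁴, giving 0 unpaired electrons.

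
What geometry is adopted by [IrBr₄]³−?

square planar

Summing ligand charges against the −3 overall charge gives an oxidation state of +1 for iridium.
Iridium is a group-9 element; Ir(I) is therefore d⁸.
With 4 monodentate ligands the coordination number is 4.
A 5d d⁸ ion has a large crystal-field splitting; square planar leaves the high-energy d_{x²−y²} orbital empty and maximises CFSE.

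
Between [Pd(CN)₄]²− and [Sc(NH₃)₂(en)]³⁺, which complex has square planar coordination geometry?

[Pd(CN)₄]²−

For [Pd(CN)₄]²−: Each cyanide is −1; balancing the −2 overall charge requires Pd(II). Pd sits in group 10, so the d-electron count is 10 − 2 = 8. A 4d d⁸ ion has a large crystal-field splitting; square planar leaves the high-energy d_{x²−y²} orbital empty and maximises CFSE. → square planar.
For [Sc(NH₃)₂(en)]³⁺: Summing ligand charges against the +3 overall charge gives an oxidation state of +3 for scandium. Scandium is a group-3 element; Sc(III) is therefore d⁰. A d⁰ ion has no crystal-field stabilisation preference between square planar and tetrahedral, so four ligands adopt the sterically favoured tetrahedral geometry. → tetrahedral.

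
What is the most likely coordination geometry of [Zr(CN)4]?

Each cyanide is −1; balancing the 0 overall charge requires Zr(IV).
Group 4 minus oxidation state 4 gives a d⁰ configuration.
With 4 monodentate ligands the coordination number is 4.
A d⁰ ion has no crystal-field stabilisation preference between square planar and tetrahedral, so four ligands adopt the sterically favoured tetrahedral geometry.

tetrahedral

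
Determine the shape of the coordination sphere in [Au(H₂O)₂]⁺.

Summing ligand charges against the +1 overall charge gives an oxidation state of +1 for gold.
Au sits in group 11, so the d-electron count is 11 − 1 = 10.
Coordination number: 2.
A d¹⁰ ion with only two ligands adopts a linear arrangement (sp hybridisation; no CFSE preference).

linear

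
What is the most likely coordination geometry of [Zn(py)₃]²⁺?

trigonal planar

Pyridine is neutral; balancing the +2 overall charge requires Zn(II).
Zinc is a group-12 element; Zn(II) is therefore d¹⁰.
Coordination number: 3.
Three ligands around a d¹⁰ centre minimise repulsion in a trigonal-planar arrangement.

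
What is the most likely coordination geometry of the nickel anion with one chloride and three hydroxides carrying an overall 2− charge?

Summing ligand charges against the −2 overall charge gives an oxidation state of +2 for nickel.
Ni sits in group 10, so the d-electron count is 10 − 2 = 8.
With 4 monodentate ligands the coordination number is 4.
Chloride and hydroxide are weak-field ligands.
With weak-field ligands the CFSE gain from square planar is small, so a 3d d⁸ ion takes the sterically preferred tetrahedral geometry.

tetrahedral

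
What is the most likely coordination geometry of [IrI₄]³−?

square planar

Each iodide is −1; balancing the −3 overall charge requires Ir(I).
Ir sits in group 9, so the d-electron count is 9 − 1 = 8.
With 4 monodentate ligands the coordination number is 4.
A 5d d⁸ ion has a large crystal-field splitting; square planar leaves the high-energy d_{x²−y²} orbital empty and maximises CFSE.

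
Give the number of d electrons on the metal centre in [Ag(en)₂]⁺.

Summing ligand charges against the +1 overall charge gives an oxidation state of +1 for silver.
Group 11 minus oxidation state 1 gives a d¹⁰ configuration.

d10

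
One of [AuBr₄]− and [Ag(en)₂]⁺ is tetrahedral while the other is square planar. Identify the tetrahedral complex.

[Ag(en)₂]⁺

For [AuBr₄]−: Summing ligand charges against the −1 overall charge gives an oxidation state of +3 for gold. Group 11 minus oxidation state 3 gives a d⁸ configuration. A 5d d⁸ ion has a large crystal-field splitting; square planar leaves the high-energy d_{x²−y²} orbital empty and maximises CFSE. → square planar.
For [Ag(en)₂]⁺: Ethylenediamine is neutral; balancing the +1 overall charge requires Ag(I). Silver is a group-11 element; Ag(I) is therefore d¹⁰. A d¹⁰ ion has no crystal-field stabilisation preference between square planar and tetrahedral, so four ligands adopt the sterically favoured tetrahedral geometry. → tetrahedral.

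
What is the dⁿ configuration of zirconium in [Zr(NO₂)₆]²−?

d⁰

Ligand charges: each nitro (N-bound nitrite) is −1. With an overall charge of −2 the zirconium centre must be in the +4 oxidation state.
Zirconium is a group-4 element; Zr(IV) is therefore d⁰.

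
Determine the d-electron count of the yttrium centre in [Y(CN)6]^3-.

d0

Each cyanide is −1; balancing the −3 overall charge requires Y(III).
Group 3 minus oxidation state 3 gives a d⁰ configuration.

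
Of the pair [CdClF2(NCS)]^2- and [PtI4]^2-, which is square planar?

For [CdClF2(NCS)]^2-: Each chloride is −1; each fluoride is −1; each isothiocyanate is −1; balancing the −2 overall charge requires Cd(II). Cd sits in group 12, so the d-electron count is 12 − 2 = 10. A d¹⁰ ion has no crystal-field stabilisation preference between square planar and tetrahedral, so four ligands adopt the sterically favoured tetrahedral geometry. → tetrahedral.
For [PtI4]^2-: Ligand charges: each iodide is −1. With an overall charge of −2 the platinum centre must be in the +2 oxidation state. Group 10 minus oxidation state 2 gives a d⁸ configuration. A 5d d⁸ ion has a large crystal-field splitting; square planar leaves the high-energy d_{x²−y²} orbital empty and maximises CFSE. → square planar.

[PtI4]^2-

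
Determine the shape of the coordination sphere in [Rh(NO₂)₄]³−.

square planar

Each nitro (N-bound nitrite) is −1; balancing the −3 overall charge requires Rh(I).
Group 9 minus oxidation state 1 gives a d⁸ configuration.
With 4 monodentate ligands the coordination number is 4.
A 4d d⁸ ion has a large crystal-field splitting; square planar leaves the high-energy d_{x²−y²} orbital empty and maximises CFSE.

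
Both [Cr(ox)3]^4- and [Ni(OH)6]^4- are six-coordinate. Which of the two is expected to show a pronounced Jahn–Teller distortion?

[Cr(ox)3]^4-

[Cr(ox)3]^4-: Summing ligand charges against the −4 overall charge gives an oxidation state of +2 for chromium. Chromium is a group-6 element; Cr(II) is therefore d⁴. Oxalate is a weak-field ligand for a first-row metal, so the complex is high-spin. The t₂g³e_g¹ (high-spin) configuration has an unevenly filled e_g set; the Jahn–Teller theorem predicts a tetragonal distortion (typically axial elongation) to lift the degeneracy.
[Ni(OH)6]^4-: Summing ligand charges against the −4 overall charge gives an oxidation state of +2 for nickel. Ni sits in group 10, so the d-electron count is 10 − 2 = 8. The d⁸ configuration leaves the e_g set evenly filled (or empty) — no strong Jahn–Teller driving force.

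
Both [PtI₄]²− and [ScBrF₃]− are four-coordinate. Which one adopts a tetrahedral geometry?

[ScBrF₃]−

For [PtI₄]²−: Each iodide is −1; balancing the −2 overall charge requires Pt(II). Pt sits in group 10, so the d-electron count is 10 − 2 = 8. A 5d d⁸ ion has a large crystal-field splitting; square planar leaves the high-energy d_{x²−y²} orbital empty and maximises CFSE. → square planar.
For [ScBrF₃]−: Summing ligand charges against the −1 overall charge gives an oxidation state of +3 for scandium. Sc sits in group 3, so the d-electron count is 3 − 3 = 0. A d⁰ ion has no crystal-field stabilisation preference between square planar and tetrahedral, so four ligands adopt the sterically favoured tetrahedral geometry. → tetrahedral.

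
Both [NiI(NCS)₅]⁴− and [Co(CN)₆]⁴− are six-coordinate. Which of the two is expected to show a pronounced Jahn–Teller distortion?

[Co(CN)₆]⁴−

[NiI(NCS)₅]⁴−: Each iodide is −1; each isothiocyanate is −1; balancing the −4 overall charge requires Ni(II). Group 10 minus oxidation state 2 gives a d⁸ configuration. The d⁸ configuration leaves the e_g set evenly filled (or empty) — no strong Jahn–Teller driving force.
[Co(CN)₆]⁴−: Summing ligand charges against the −4 overall charge gives an oxidation state of +2 for cobalt. Group 9 minus oxidation state 2 gives a d⁷ configuration. Cyanide is a strong-field ligand (high in the spectrochemical series) for a first-row metal, so the complex is low-spin. The t₂g⁶e_g¹ (low-spin) configuration has an unevenly filled e_g set; the Jahn–Teller theorem predicts a tetragonal distortion (typically axial elongation) to lift the degeneracy.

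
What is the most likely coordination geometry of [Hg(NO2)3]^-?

Summing ligand charges against the −1 overall charge gives an oxidation state of +2 for mercury.
Group 12 minus oxidation state 2 gives a d¹⁰ configuration.
Coordination number: 3.
Three ligands around a d¹⁰ centre minimise repulsion in a trigonal-planar arrangement.

trigonal planar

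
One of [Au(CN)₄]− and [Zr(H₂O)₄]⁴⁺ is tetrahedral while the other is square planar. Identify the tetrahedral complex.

For [Au(CN)₄]−: Ligand charges: each cyanide is −1. With an overall charge of −1 the gold centre must be in the +3 oxidation state. Gold is a group-11 element; Au(III) is therefore d⁸. A 5d d⁸ ion has a large crystal-field splitting; square planar leaves the high-energy d_{x²−y²} orbital empty and maximises CFSE. → square planar.
For [Zr(H₂O)₄]⁴⁺: Water is neutral; balancing the +4 overall charge requires Zr(IV). Zirconium is a group-4 element; Zr(IV) is therefore d⁰. A d⁰ ion has no crystal-field stabilisation preference between square planar and tetrahedral, so four ligands adopt the sterically favoured tetrahedral geometry. → tetrahedral.

[Zr(H₂O)₄]⁴⁺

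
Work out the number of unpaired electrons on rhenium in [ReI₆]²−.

Summing ligand charges against the −2 overall charge gives an oxidation state of +4 for rhenium.
Re sits in group 7, so the d-electron count is 7 − 4 = 3.
In an octahedral field the d³ configuration is t₂g³e_g⁰ (only one arrangement possible), giving 3 unpaired electrons.

3 unpaired electrons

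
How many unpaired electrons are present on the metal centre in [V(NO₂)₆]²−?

1 unpaired electron

Summing ligand charges against the −2 overall charge gives an oxidation state of +4 for vanadium.
Vanadium is a group-5 element; V(IV) is therefore d¹.
In an octahedral field the d¹ configuration is t₂g¹e_g⁰ (only one arrangement possible), giving 1 unpaired electron.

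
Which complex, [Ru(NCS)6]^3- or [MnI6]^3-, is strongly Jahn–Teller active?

[MnI6]^3-

[Ru(NCS)6]^3-: Summing ligand charges against the −3 overall charge gives an oxidation state of +3 for ruthenium. Ruthenium is a group-8 element; Ru(III) is therefore d⁵. A 4d ion has a large Δₒ and is invariably low-spin. The d⁵ configuration leaves the e_g set evenly filled (or empty) — no strong Jahn–Teller driving force.
[MnI6]^3-: Each iodide is −1; balancing the −3 overall charge requires Mn(III). Manganese is a group-7 element; Mn(III) is therefore d⁴. Iodide is a weak-field ligand for a first-row metal, so the complex is high-spin. The t₂g³e_g¹ (high-spin) configuration has an unevenly filled e_g set; the Jahn–Teller theorem predicts a tetragonal distortion (typically axial elongation) to lift the degeneracy.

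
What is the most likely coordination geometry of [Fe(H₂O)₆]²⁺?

octahedral

Ligand charges: water is neutral. With an overall charge of +2 the iron centre must be in the +2 oxidation state.
Fe sits in group 8, so the d-electron count is 8 − 2 = 6.
Coordination number: 6.
Six donors around a single metal centre give an octahedral coordination sphere.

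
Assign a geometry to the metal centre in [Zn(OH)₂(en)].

tetrahedral

Each hydroxide is −1; ethylenediamine is neutral; balancing the 0 overall charge requires Zn(II).
Group 12 minus oxidation state 2 gives a d¹⁰ configuration.
Counting donor atoms: 2×hydroxide (monodentate) → 2 donors; 1×ethylenediamine (bidentate) → 2 donors. Coordination number = 4.
A d¹⁰ ion has no crystal-field stabilisation preference between square planar and tetrahedral, so four ligands adopt the sterically favoured tetrahedral geometry.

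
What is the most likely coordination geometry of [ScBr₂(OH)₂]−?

tetrahedral

Summing ligand charges against the −1 overall charge gives an oxidation state of +3 for scandium.
Scandium is a group-3 element; Sc(III) is therefore d⁰.
With 4 monodentate ligands the coordination number is 4.
A d⁰ ion has no crystal-field stabilisation preference between square planar and tetrahedral, so four ligands adopt the sterically favoured tetrahedral geometry.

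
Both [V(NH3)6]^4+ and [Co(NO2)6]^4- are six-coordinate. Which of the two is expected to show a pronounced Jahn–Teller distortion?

[V(NH3)6]^4+: Summing ligand charges against the +4 overall charge gives an oxidation state of +4 for vanadium. V sits in group 5, so the d-electron count is 5 − 4 = 1. The d¹ configuration leaves the e_g set evenly filled (or empty) — no strong Jahn–Teller driving force.
[Co(NO2)6]^4-: Ligand charges: each nitro (N-bound nitrite) is −1. With an overall charge of −4 the cobalt centre must be in the +2 oxidation state. Cobalt is a group-9 element; Co(II) is therefore d⁷. Nitro (N-bound nitrite) is a strong-field ligand (high in the spectrochemical series) for a first-row metal, so the complex is low-spin. The t₂g⁶e_g¹ (low-spin) configuration has an unevenly filled e_g set; the Jahn–Teller theorem predicts a tetragonal distortion (typically axial elongation) to lift the degeneracy.

[Co(NO2)6]^4-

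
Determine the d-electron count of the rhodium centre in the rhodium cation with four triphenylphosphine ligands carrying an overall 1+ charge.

Ligand charges: triphenylphosphine is neutral. With an overall charge of +1 the rhodium centre must be in the +1 oxidation state.
Group 9 minus oxidation state 1 gives a d⁸ configuration.

d8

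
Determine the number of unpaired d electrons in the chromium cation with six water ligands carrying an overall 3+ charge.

Ligand charges: water is neutral. With an overall charge of +3 the chromium centre must be in the +3 oxidation state.
Cr sits in group 6, so the d-electron count is 6 − 3 = 3.
In an octahedral field the d³ configuration is t₂g³e_g⁰ (only one arrangement possible), giving 3 unpaired electrons.

3 unpaired electrons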